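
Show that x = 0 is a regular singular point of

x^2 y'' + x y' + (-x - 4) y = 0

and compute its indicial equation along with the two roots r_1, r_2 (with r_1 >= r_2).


Divide by x^2 to reach normal form y'' + P_1(x) y' + P_2(x) y = 0 with P_1(x) = 1/x and P_2(x) = -1/x - 4/x^2.
x = 0 is a singular point because the y'-coefficient 1/x has a pole at x = 0 and the y-coefficient -1/x - 4/x^2 has a pole at x = 0.
It is a regular singular point because x P_1(x) = p(x) = 1 and x^2 P_2(x) = q(x) = -x - 4 are polynomials, hence analytic at x = 0.
p(0) = 1,  q(0) = -4.
Indicial equation: r(r-1) + p(0) r + q(0) = 0, i.e. r^2 + (p(0) - 1) r + q(0) = 0, i.e. r^2 - 4 = 0.
Discriminant: (0)^2 - 4(-4) = 16, so r = (0 ± 4)/2.
Solving: r_1 = 2, r_2 = -2.

indicial: r^2 - 4 = 0; roots r_1 = 2, r_2 = -2


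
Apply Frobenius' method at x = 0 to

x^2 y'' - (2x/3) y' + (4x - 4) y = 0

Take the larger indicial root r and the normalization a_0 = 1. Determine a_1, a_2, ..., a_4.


Write in Frobenius form y'' + (p(x)/x) y' + (q(x)/x^2) y = 0:
  p(x) = -2/3,  q(x) = 4x - 4.
Indicial equation: r(r-1) + (-2/3) r + (-4) = 0 -> roots r_1 = 3, r_2 = -4/3.
Take r = r_1 = 3. Let y(x) = x^r sum_{n>=0} a_n x^n with a_0 = 1.
Substitute y = x^r sum a_n x^n and match x^{r+n}. The recurrence is
  D(n) a_n + 4 a_{n-1} = 0,  where D(n) = (r+n)(r+n-1) + (-2/3)(r+n) + (-4).
  a_n = -4 / D(n) * a_{n-1}.
Since the indicial polynomial factors as (r - r_1)(r - r_2), D(n) = (r_1 + n - r_1)(r_1 + n - r_2) = n(n + 13/3).
Evaluating step by step (a_0 = 1):
  n = 1: D(1) = 1(1 + 13/3) = 16/3; numerator = -4(1) = -4; a_1 = (-4)/(16/3) = -3/4
  n = 2: D(2) = 2(2 + 13/3) = 38/3; numerator = -4(-3/4) = 3; a_2 = (3)/(38/3) = 9/38
  n = 3: D(3) = 3(3 + 13/3) = 22; numerator = -4(9/38) = -18/19; a_3 = (-18/19)/(22) = -9/209
  n = 4: D(4) = 4(4 + 13/3) = 100/3; numerator = -4(-9/209) = 36/209; a_4 = (36/209)/(100/3) = 27/5225

r = 3; a_0 = 1; a_1 = -3/4; a_2 = 9/38; a_3 = -9/209; a_4 = 27/5225


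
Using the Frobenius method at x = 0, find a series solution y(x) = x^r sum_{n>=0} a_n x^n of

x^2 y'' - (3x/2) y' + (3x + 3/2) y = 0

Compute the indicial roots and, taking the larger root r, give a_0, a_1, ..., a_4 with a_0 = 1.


Write in Frobenius form y'' + (p(x)/x) y' + (q(x)/x^2) y = 0:
  p(x) = -3/2,  q(x) = 3x + 3/2.
Indicial equation: r(r-1) + (-3/2) r + (3/2) = 0 -> roots r_1 = 3/2, r_2 = 1.
Take r = r_1 = 3/2. Let y(x) = x^r sum_{n>=0} a_n x^n with a_0 = 1.
Substitute y = x^r sum a_n x^n and match x^{r+n}. The recurrence is
  D(n) a_n + 3 a_{n-1} = 0,  where D(n) = (r+n)(r+n-1) + (-3/2)(r+n) + (3/2).
  a_n = -3 / D(n) * a_{n-1}.
Since the indicial polynomial factors as (r - r_1)(r - r_2), D(n) = (r_1 + n - r_1)(r_1 + n - r_2) = n(n + 1/2).
Evaluating step by step (a_0 = 1):
  n = 1: D(1) = 1(1 + 1/2) = 3/2; numerator = -3(1) = -3; a_1 = (-3)/(3/2) = -2
  n = 2: D(2) = 2(2 + 1/2) = 5; numerator = -3(-2) = 6; a_2 = (6)/(5) = 6/5
  n = 3: D(3) = 3(3 + 1/2) = 21/2; numerator = -3(6/5) = -18/5; a_3 = (-18/5)/(21/2) = -12/35
  n = 4: D(4) = 4(4 + 1/2) = 18; numerator = -3(-12/35) = 36/35; a_4 = (36/35)/(18) = 2/35

r = 3/2; a_0 = 1; a_1 = -2; a_2 = 6/5; a_3 = -12/35; a_4 = 2/35


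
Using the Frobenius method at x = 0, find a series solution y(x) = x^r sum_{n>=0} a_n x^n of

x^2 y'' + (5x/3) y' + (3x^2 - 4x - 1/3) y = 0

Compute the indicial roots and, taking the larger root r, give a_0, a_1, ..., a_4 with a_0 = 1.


Write in Frobenius form y'' + (p(x)/x) y' + (q(x)/x^2) y = 0:
  p(x) = 5/3,  q(x) = 3x^2 - 4x - 1/3.
Indicial equation: r(r-1) + (5/3) r + (-1/3) = 0 -> roots r_1 = 1/3, r_2 = -1.
Take r = r_1 = 1/3. Let y(x) = x^r sum_{n>=0} a_n x^n with a_0 = 1.
Substitute y = x^r sum a_n x^n and match x^{r+n}. The recurrence is
  D(n) a_n - 4 a_{n-1} + 3 a_{n-2} = 0,  where D(n) = (r+n)(r+n-1) + (5/3)(r+n) + (-1/3).
  a_n = [4 a_{n-1} - 3 a_{n-2}] / D(n).
Since the indicial polynomial factors as (r - r_1)(r - r_2), D(n) = (r_1 + n - r_1)(r_1 + n - r_2) = n(n + 4/3).
Evaluating step by step (a_0 = 1):
  n = 1: D(1) = 1(1 + 4/3) = 7/3; numerator = 4(1) = 4; a_1 = (4)/(7/3) = 12/7
  n = 2: D(2) = 2(2 + 4/3) = 20/3; numerator = 4(12/7) - 3(1) = 27/7; a_2 = (27/7)/(20/3) = 81/140
  n = 3: D(3) = 3(3 + 4/3) = 13; numerator = 4(81/140) - 3(12/7) = -99/35; a_3 = (-99/35)/(13) = -99/455
  n = 4: D(4) = 4(4 + 4/3) = 64/3; numerator = 4(-99/455) - 3(81/140) = -4743/1820; a_4 = (-4743/1820)/(64/3) = -14229/116480

r = 1/3; a_0 = 1; a_1 = 12/7; a_2 = 81/140; a_3 = -99/455; a_4 = -14229/116480


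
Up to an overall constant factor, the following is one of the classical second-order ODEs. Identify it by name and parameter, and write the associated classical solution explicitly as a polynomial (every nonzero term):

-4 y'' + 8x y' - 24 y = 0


All three coefficients share the factor -4; dividing through by -4 gives  y'' - 2x y' + 6 y = 0.
This matches the Hermite equation y'' - 2x y' + 2n y = 0 with 2n = 6, so n = 3; the polynomial solution is H_3(x).
With y = sum_k a_k x^k, matching x^k gives (k+2)(k+1) a_{k+2} = 2(k - n) a_k = 2(k - 3) a_k. The right side vanishes at k = 3, so the series with the parity of 3 terminates at degree 3.
Standard normalization: leading coefficient of H_n is 2^n, so a_3 = 2^3 = 8. Work downward with a_k = (k+1)(k+2) a_{k+2} / (2(k - n)):
  a_1 = (2)(3)(8) / (2(1 - 3)) = 48/(-4) = -12
Hence H_3(x) = 8 x^3 - 12 x.

H_3(x); series = 8 x^3 - 12 x


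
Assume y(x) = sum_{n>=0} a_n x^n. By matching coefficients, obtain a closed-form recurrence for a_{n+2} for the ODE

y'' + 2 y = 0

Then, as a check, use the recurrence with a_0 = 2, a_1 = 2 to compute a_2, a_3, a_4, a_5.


Substitute y = sum_n a_n x^n into y'' + (const) y = 0.
y''(x) = sum_{n>=0} (n+2)(n+1) a_{n+2} x^n.
The ODE becomes sum_n [(n+2)(n+1) a_{n+2} + 2 a_n] x^n = 0.
Setting each coefficient to zero gives the recurrence:
  (n+2)(n+1) a_{n+2} + 2 a_n = 0,
  a_{n+2} = -2 / ((n+1)(n+2)) a_n.

Check with a_0 = 2, a_1 = 2 (apply the recurrence for n = 0, 1, 2, 3): a_0 = 2, a_1 = 2, a_2 = -2, a_3 = -2/3, a_4 = 1/3, a_5 = 1/15.

a_{n+2} = -2/((n+1)(n+2)) * a_n; check: a_0 = 2, a_1 = 2, a_2 = -2, a_3 = -2/3, a_4 = 1/3, a_5 = 1/15


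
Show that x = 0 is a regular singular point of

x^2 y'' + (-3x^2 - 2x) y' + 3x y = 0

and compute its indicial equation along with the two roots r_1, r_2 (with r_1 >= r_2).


Divide by x^2 to reach normal form y'' + P_1(x) y' + P_2(x) y = 0 with P_1(x) = -3 - 2/x and P_2(x) = 3/x.
x = 0 is a singular point because the y'-coefficient -3 - 2/x has a pole at x = 0 and the y-coefficient 3/x has a pole at x = 0.
It is a regular singular point because x P_1(x) = p(x) = -3x - 2 and x^2 P_2(x) = q(x) = 3x are polynomials, hence analytic at x = 0.
p(0) = -2,  q(0) = 0.
Indicial equation: r(r-1) + p(0) r + q(0) = 0, i.e. r^2 + (p(0) - 1) r + q(0) = 0, i.e. r^2 - 3 r = 0.
Discriminant: (-3)^2 - 4(0) = 9, so r = (3 ± 3)/2.
Solving: r_1 = 3, r_2 = 0.

indicial: r^2 - 3 r = 0; roots r_1 = 3, r_2 = 0


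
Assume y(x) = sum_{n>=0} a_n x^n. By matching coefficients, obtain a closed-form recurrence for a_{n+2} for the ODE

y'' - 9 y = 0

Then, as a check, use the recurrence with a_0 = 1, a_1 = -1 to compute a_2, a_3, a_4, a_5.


Substitute y = sum_n a_n x^n into y'' + (const) y = 0.
y''(x) = sum_{n>=0} (n+2)(n+1) a_{n+2} x^n.
The ODE becomes sum_n [(n+2)(n+1) a_{n+2} - 9 a_n] x^n = 0.
Setting each coefficient to zero gives the recurrence:
  (n+2)(n+1) a_{n+2} - 9 a_n = 0,
  a_{n+2} = 9 / ((n+1)(n+2)) a_n.

Check with a_0 = 1, a_1 = -1 (apply the recurrence for n = 0, 1, 2, 3): a_0 = 1, a_1 = -1, a_2 = 9/2, a_3 = -3/2, a_4 = 27/8, a_5 = -27/40.

a_{n+2} = 9/((n+1)(n+2)) * a_n; check: a_0 = 1, a_1 = -1, a_2 = 9/2, a_3 = -3/2, a_4 = 27/8, a_5 = -27/40


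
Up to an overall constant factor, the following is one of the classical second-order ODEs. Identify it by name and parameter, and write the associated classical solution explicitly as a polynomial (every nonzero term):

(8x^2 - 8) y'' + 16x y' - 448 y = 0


All three coefficients share the factor -8; dividing through by -8 gives  (1 - x^2) y'' - 2x y' + 56 y = 0.
This matches the Legendre equation (1 - x^2) y'' - 2x y' + n(n+1) y = 0 (note the -2x y' term) with n(n+1) = 56, so n = 7; the polynomial solution is P_7(x).
With y = sum_k a_k x^k, matching x^k gives (k+2)(k+1) a_{k+2} = [k(k+1) - n(n+1)] a_k = (k - 7)(k + 8) a_k. The right side vanishes at k = 7, so the series with the parity of 7 terminates at degree 7.
Standard normalization (P_n(1) = 1): leading coefficient (2n)!/(2^n (n!)^2) = 87178291200/(128*25401600) = 429/16, so a_7 = 429/16. Work downward with a_k = (k+1)(k+2) a_{k+2} / ((k - 7)(k + 8)):
  a_5 = (6)(7)(429/16) / ((5 - 7)(5 + 8)) = (9009/8)/(-26) = -693/16
  a_3 = (4)(5)(-693/16) / ((3 - 7)(3 + 8)) = (-3465/4)/(-44) = 315/16
  a_1 = (2)(3)(315/16) / ((1 - 7)(1 + 8)) = (945/8)/(-54) = -35/16
Hence P_7(x) = 429 x^7/16 - 693 x^5/16 + 315 x^3/16 - 35 x/16.

P_7(x); series = 429 x^7/16 - 693 x^5/16 + 315 x^3/16 - 35 x/16


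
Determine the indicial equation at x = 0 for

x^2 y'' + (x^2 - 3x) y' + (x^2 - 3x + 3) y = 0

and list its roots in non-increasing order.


Divide by x^2 to reach normal form y'' + P_1(x) y' + P_2(x) y = 0 with P_1(x) = 1 - 3/x and P_2(x) = 1 - 3/x + 3/x^2.
x = 0 is a singular point because the y'-coefficient 1 - 3/x has a pole at x = 0 and the y-coefficient 1 - 3/x + 3/x^2 has a pole at x = 0.
It is a regular singular point because x P_1(x) = p(x) = x - 3 and x^2 P_2(x) = q(x) = x^2 - 3x + 3 are polynomials, hence analytic at x = 0.
p(0) = -3,  q(0) = 3.
Indicial equation: r(r-1) + p(0) r + q(0) = 0, i.e. r^2 + (p(0) - 1) r + q(0) = 0, i.e. r^2 - 4 r + 3 = 0.
Discriminant: (-4)^2 - 4(3) = 4, so r = (4 ± 2)/2.
Solving: r_1 = 3, r_2 = 1.

indicial: r^2 - 4 r + 3 = 0; roots r_1 = 3, r_2 = 1


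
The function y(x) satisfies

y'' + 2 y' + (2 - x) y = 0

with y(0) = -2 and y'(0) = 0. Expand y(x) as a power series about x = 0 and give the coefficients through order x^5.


Ansatz: y(x) = sum_{n>=0} a_n x^n, so y'(x) = sum_{n>=1} n a_n x^(n-1) and y''(x) = sum_{n>=2} n(n-1) a_n x^(n-2).
Substitute into P(x) y'' + Q(x) y' + R(x) y = 0 with P(x) = 1, Q(x) = 2, R(x) = 2 - x, and match powers of x.
Initial conditions: a_0 = -2, a_1 = 0.
Setting the coefficient of each power of x to zero and solving order by order (substituting the coefficients already found):
  x^0: 2 a_2 + 2 a_1 + 2 a_0 = 0  ->  2 a_2 = -2 a_1 - 2 a_0 = 4  ->  a_2 = 2
  x^1: 6 a_3 + 4 a_2 + 2 a_1 - a_0 = 0  ->  6 a_3 = -4 a_2 - 2 a_1 + a_0 = -10  ->  a_3 = -5/3
  x^2: 12 a_4 + 6 a_3 + 2 a_2 - a_1 = 0  ->  12 a_4 = -6 a_3 - 2 a_2 + a_1 = 6  ->  a_4 = 1/2
  x^3: 20 a_5 + 8 a_4 + 2 a_3 - a_2 = 0  ->  20 a_5 = -8 a_4 - 2 a_3 + a_2 = 4/3  ->  a_5 = 1/15
Truncated series: y(x) = -2 + 2 x^2 - (5/3) x^3 + (1/2) x^4 + (1/15) x^5 + O(x^6).

a_0 = -2; a_1 = 0; a_2 = 2; a_3 = -5/3; a_4 = 1/2; a_5 = 1/15


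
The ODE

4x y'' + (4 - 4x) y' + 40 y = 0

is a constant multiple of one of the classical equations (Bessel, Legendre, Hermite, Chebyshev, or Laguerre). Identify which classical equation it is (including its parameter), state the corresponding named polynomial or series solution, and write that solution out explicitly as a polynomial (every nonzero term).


All three coefficients share the factor 4; dividing through by 4 gives  x y'' + (1 - x) y' + 10 y = 0.
This matches the Laguerre equation x y'' + (1 - x) y' + n y = 0 with n = 10; the polynomial solution is L_10(x).
With y = sum_k a_k x^k, matching x^k gives (k+1)k a_{k+1} + (k+1) a_{k+1} - k a_k + n a_k = 0, i.e. (k+1)^2 a_{k+1} = (k - n) a_k = (k - 10) a_k. The right side vanishes at k = 10, so the series terminates at degree 10.
Standard normalization L_n(0) = 1 gives a_0 = 1. Work upward with a_{k+1} = (k - 10) a_k / (k+1)^2:
  a_1 = (0 - 10)(1) / 1^2 = -10/1 = -10
  a_2 = (1 - 10)(-10) / 2^2 = 90/4 = 45/2
  a_3 = (2 - 10)(45/2) / 3^2 = -180/9 = -20
  a_4 = (3 - 10)(-20) / 4^2 = 140/16 = 35/4
  a_5 = (4 - 10)(35/4) / 5^2 = (-105/2)/25 = -21/10
  a_6 = (5 - 10)(-21/10) / 6^2 = (21/2)/36 = 7/24
  a_7 = (6 - 10)(7/24) / 7^2 = (-7/6)/49 = -1/42
  a_8 = (7 - 10)(-1/42) / 8^2 = (1/14)/64 = 1/896
  a_9 = (8 - 10)(1/896) / 9^2 = (-1/448)/81 = -1/36288
  a_10 = (9 - 10)(-1/36288) / 10^2 = (1/36288)/100 = 1/3628800
Hence L_10(x) = x^10/3628800 - x^9/36288 + x^8/896 - x^7/42 + 7 x^6/24 - 21 x^5/10 + 35 x^4/4 - 20 x^3 + 45 x^2/2 - 10 x + 1.

L_10(x); series = x^10/3628800 - x^9/36288 + x^8/896 - x^7/42 + 7 x^6/24 - 21 x^5/10 + 35 x^4/4 - 20 x^3 + 45 x^2/2 - 10 x + 1


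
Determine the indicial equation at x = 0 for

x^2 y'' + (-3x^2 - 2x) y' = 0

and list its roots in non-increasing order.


Divide by x^2 to reach normal form y'' + P_1(x) y' + P_2(x) y = 0 with P_1(x) = -3 - 2/x and P_2(x) = 0.
x = 0 is a singular point because the y'-coefficient -3 - 2/x has a pole at x = 0.
It is a regular singular point because x P_1(x) = p(x) = -3x - 2 and x^2 P_2(x) = q(x) = 0 are polynomials, hence analytic at x = 0.
p(0) = -2,  q(0) = 0.
Indicial equation: r(r-1) + p(0) r + q(0) = 0, i.e. r^2 + (p(0) - 1) r + q(0) = 0, i.e. r^2 - 3 r = 0.
Discriminant: (-3)^2 - 4(0) = 9, so r = (3 ± 3)/2.
Solving: r_1 = 3, r_2 = 0.

indicial: r^2 - 3 r = 0; roots r_1 = 3, r_2 = 0


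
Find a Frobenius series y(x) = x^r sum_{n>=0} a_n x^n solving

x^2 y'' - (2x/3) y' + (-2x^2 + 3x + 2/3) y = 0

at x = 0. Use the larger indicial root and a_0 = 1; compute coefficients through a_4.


Write in Frobenius form y'' + (p(x)/x) y' + (q(x)/x^2) y = 0:
  p(x) = -2/3,  q(x) = -2x^2 + 3x + 2/3.
Indicial equation: r(r-1) + (-2/3) r + (2/3) = 0 -> roots r_1 = 1, r_2 = 2/3.
Take r = r_1 = 1. Let y(x) = x^r sum_{n>=0} a_n x^n with a_0 = 1.
Substitute y = x^r sum a_n x^n and match x^{r+n}. The recurrence is
  D(n) a_n + 3 a_{n-1} - 2 a_{n-2} = 0,  where D(n) = (r+n)(r+n-1) + (-2/3)(r+n) + (2/3).
  a_n = [-3 a_{n-1} + 2 a_{n-2}] / D(n).
Since the indicial polynomial factors as (r - r_1)(r - r_2), D(n) = (r_1 + n - r_1)(r_1 + n - r_2) = n(n + 1/3).
Evaluating step by step (a_0 = 1):
  n = 1: D(1) = 1(1 + 1/3) = 4/3; numerator = -3(1) = -3; a_1 = (-3)/(4/3) = -9/4
  n = 2: D(2) = 2(2 + 1/3) = 14/3; numerator = -3(-9/4) + 2(1) = 35/4; a_2 = (35/4)/(14/3) = 15/8
  n = 3: D(3) = 3(3 + 1/3) = 10; numerator = -3(15/8) + 2(-9/4) = -81/8; a_3 = (-81/8)/(10) = -81/80
  n = 4: D(4) = 4(4 + 1/3) = 52/3; numerator = -3(-81/80) + 2(15/8) = 543/80; a_4 = (543/80)/(52/3) = 1629/4160

r = 1; a_0 = 1; a_1 = -9/4; a_2 = 15/8; a_3 = -81/80; a_4 = 1629/4160


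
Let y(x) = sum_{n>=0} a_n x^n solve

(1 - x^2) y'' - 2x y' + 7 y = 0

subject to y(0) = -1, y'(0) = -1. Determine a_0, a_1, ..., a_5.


Ansatz: y(x) = sum_{n>=0} a_n x^n, so y'(x) = sum_{n>=1} n a_n x^(n-1) and y''(x) = sum_{n>=2} n(n-1) a_n x^(n-2).
Substitute into P(x) y'' + Q(x) y' + R(x) y = 0 with P(x) = 1 - x^2, Q(x) = -2x, R(x) = 7, and match powers of x.
Initial conditions: a_0 = -1, a_1 = -1.
Setting the coefficient of each power of x to zero and solving order by order (substituting the coefficients already found):
  x^0: 2 a_2 + 7 a_0 = 0  ->  2 a_2 = -7 a_0 = 7  ->  a_2 = 7/2
  x^1: 6 a_3 + 5 a_1 = 0  ->  6 a_3 = -5 a_1 = 5  ->  a_3 = 5/6
  x^2: 12 a_4 + a_2 = 0  ->  12 a_4 = -a_2 = -7/2  ->  a_4 = -7/24
  x^3: 20 a_5 - 5 a_3 = 0  ->  20 a_5 = 5 a_3 = 25/6  ->  a_5 = 5/24
Truncated series: y(x) = -1 - x + (7/2) x^2 + (5/6) x^3 - (7/24) x^4 + (5/24) x^5 + O(x^6).

a_0 = -1; a_1 = -1; a_2 = 7/2; a_3 = 5/6; a_4 = -7/24; a_5 = 5/24


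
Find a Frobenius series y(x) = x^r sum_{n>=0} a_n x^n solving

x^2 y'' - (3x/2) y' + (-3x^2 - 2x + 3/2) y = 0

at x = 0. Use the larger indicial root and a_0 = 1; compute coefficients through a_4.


Write in Frobenius form y'' + (p(x)/x) y' + (q(x)/x^2) y = 0:
  p(x) = -3/2,  q(x) = -3x^2 - 2x + 3/2.
Indicial equation: r(r-1) + (-3/2) r + (3/2) = 0 -> roots r_1 = 3/2, r_2 = 1.
Take r = r_1 = 3/2. Let y(x) = x^r sum_{n>=0} a_n x^n with a_0 = 1.
Substitute y = x^r sum a_n x^n and match x^{r+n}. The recurrence is
  D(n) a_n - 2 a_{n-1} - 3 a_{n-2} = 0,  where D(n) = (r+n)(r+n-1) + (-3/2)(r+n) + (3/2).
  a_n = [2 a_{n-1} + 3 a_{n-2}] / D(n).
Since the indicial polynomial factors as (r - r_1)(r - r_2), D(n) = (r_1 + n - r_1)(r_1 + n - r_2) = n(n + 1/2).
Evaluating step by step (a_0 = 1):
  n = 1: D(1) = 1(1 + 1/2) = 3/2; numerator = 2(1) = 2; a_1 = (2)/(3/2) = 4/3
  n = 2: D(2) = 2(2 + 1/2) = 5; numerator = 2(4/3) + 3(1) = 17/3; a_2 = (17/3)/(5) = 17/15
  n = 3: D(3) = 3(3 + 1/2) = 21/2; numerator = 2(17/15) + 3(4/3) = 94/15; a_3 = (94/15)/(21/2) = 188/315
  n = 4: D(4) = 4(4 + 1/2) = 18; numerator = 2(188/315) + 3(17/15) = 1447/315; a_4 = (1447/315)/(18) = 1447/5670

r = 3/2; a_0 = 1; a_1 = 4/3; a_2 = 17/15; a_3 = 188/315; a_4 = 1447/5670


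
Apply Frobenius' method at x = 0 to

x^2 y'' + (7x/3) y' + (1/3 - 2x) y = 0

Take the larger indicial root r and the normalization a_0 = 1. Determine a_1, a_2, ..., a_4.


Write in Frobenius form y'' + (p(x)/x) y' + (q(x)/x^2) y = 0:
  p(x) = 7/3,  q(x) = 1/3 - 2x.
Indicial equation: r(r-1) + (7/3) r + (1/3) = 0 -> roots r_1 = -1/3, r_2 = -1.
Take r = r_1 = -1/3. Let y(x) = x^r sum_{n>=0} a_n x^n with a_0 = 1.
Substitute y = x^r sum a_n x^n and match x^{r+n}. The recurrence is
  D(n) a_n - 2 a_{n-1} = 0,  where D(n) = (r+n)(r+n-1) + (7/3)(r+n) + (1/3).
  a_n = 2 / D(n) * a_{n-1}.
Since the indicial polynomial factors as (r - r_1)(r - r_2), D(n) = (r_1 + n - r_1)(r_1 + n - r_2) = n(n + 2/3).
Evaluating step by step (a_0 = 1):
  n = 1: D(1) = 1(1 + 2/3) = 5/3; numerator = 2(1) = 2; a_1 = (2)/(5/3) = 6/5
  n = 2: D(2) = 2(2 + 2/3) = 16/3; numerator = 2(6/5) = 12/5; a_2 = (12/5)/(16/3) = 9/20
  n = 3: D(3) = 3(3 + 2/3) = 11; numerator = 2(9/20) = 9/10; a_3 = (9/10)/(11) = 9/110
  n = 4: D(4) = 4(4 + 2/3) = 56/3; numerator = 2(9/110) = 9/55; a_4 = (9/55)/(56/3) = 27/3080

r = -1/3; a_0 = 1; a_1 = 6/5; a_2 = 9/20; a_3 = 9/110; a_4 = 27/3080


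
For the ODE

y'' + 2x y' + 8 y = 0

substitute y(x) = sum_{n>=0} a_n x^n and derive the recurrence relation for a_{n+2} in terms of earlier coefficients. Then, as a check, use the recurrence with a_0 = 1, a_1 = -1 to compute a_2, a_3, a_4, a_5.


Substitute y = sum_n a_n x^n.
y''(x) has coefficient (n+2)(n+1) a_{n+2} at x^n;
2 x y'(x) has coefficient 2 n a_n at x^n (shift);
8 y(x) has coefficient 8 a_n at x^n.
Matching x^n: (n+2)(n+1) a_{n+2} + (2n + 8) a_n = 0.
Thus a_{n+2} = (-2n - 8) / ((n+1)(n+2)) * a_n.

Check with a_0 = 1, a_1 = -1 (apply the recurrence for n = 0, 1, 2, 3): a_0 = 1, a_1 = -1, a_2 = -4, a_3 = 5/3, a_4 = 4, a_5 = -7/6.

a_(n+2) = (-2n - 8) / ((n+1)(n+2)) * a_n; check: a_0 = 1, a_1 = -1, a_2 = -4, a_3 = 5/3, a_4 = 4, a_5 = -7/6


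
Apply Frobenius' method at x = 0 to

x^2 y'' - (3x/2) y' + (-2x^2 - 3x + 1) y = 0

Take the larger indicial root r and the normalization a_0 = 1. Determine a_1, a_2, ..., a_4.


Write in Frobenius form y'' + (p(x)/x) y' + (q(x)/x^2) y = 0:
  p(x) = -3/2,  q(x) = -2x^2 - 3x + 1.
Indicial equation: r(r-1) + (-3/2) r + (1) = 0 -> roots r_1 = 2, r_2 = 1/2.
Take r = r_1 = 2. Let y(x) = x^r sum_{n>=0} a_n x^n with a_0 = 1.
Substitute y = x^r sum a_n x^n and match x^{r+n}. The recurrence is
  D(n) a_n - 3 a_{n-1} - 2 a_{n-2} = 0,  where D(n) = (r+n)(r+n-1) + (-3/2)(r+n) + (1).
  a_n = [3 a_{n-1} + 2 a_{n-2}] / D(n).
Since the indicial polynomial factors as (r - r_1)(r - r_2), D(n) = (r_1 + n - r_1)(r_1 + n - r_2) = n(n + 3/2).
Evaluating step by step (a_0 = 1):
  n = 1: D(1) = 1(1 + 3/2) = 5/2; numerator = 3(1) = 3; a_1 = (3)/(5/2) = 6/5
  n = 2: D(2) = 2(2 + 3/2) = 7; numerator = 3(6/5) + 2(1) = 28/5; a_2 = (28/5)/(7) = 4/5
  n = 3: D(3) = 3(3 + 3/2) = 27/2; numerator = 3(4/5) + 2(6/5) = 24/5; a_3 = (24/5)/(27/2) = 16/45
  n = 4: D(4) = 4(4 + 3/2) = 22; numerator = 3(16/45) + 2(4/5) = 8/3; a_4 = (8/3)/(22) = 4/33

r = 2; a_0 = 1; a_1 = 6/5; a_2 = 4/5; a_3 = 16/45; a_4 = 4/33


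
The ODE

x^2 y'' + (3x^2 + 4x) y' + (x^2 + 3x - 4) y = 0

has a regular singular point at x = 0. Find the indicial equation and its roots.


Divide by x^2 to reach normal form y'' + P_1(x) y' + P_2(x) y = 0 with P_1(x) = 3 + 4/x and P_2(x) = 1 + 3/x - 4/x^2.
x = 0 is a singular point because the y'-coefficient 3 + 4/x has a pole at x = 0 and the y-coefficient 1 + 3/x - 4/x^2 has a pole at x = 0.
It is a regular singular point because x P_1(x) = p(x) = 3x + 4 and x^2 P_2(x) = q(x) = x^2 + 3x - 4 are polynomials, hence analytic at x = 0.
p(0) = 4,  q(0) = -4.
Indicial equation: r(r-1) + p(0) r + q(0) = 0, i.e. r^2 + (p(0) - 1) r + q(0) = 0, i.e. r^2 + 3 r - 4 = 0.
Discriminant: (3)^2 - 4(-4) = 25, so r = (-3 ± 5)/2.
Solving: r_1 = 1, r_2 = -4.

indicial: r^2 + 3 r - 4 = 0; roots r_1 = 1, r_2 = -4


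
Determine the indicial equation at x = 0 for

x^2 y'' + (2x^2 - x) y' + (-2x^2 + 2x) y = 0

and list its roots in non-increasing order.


Divide by x^2 to reach normal form y'' + P_1(x) y' + P_2(x) y = 0 with P_1(x) = 2 - 1/x and P_2(x) = -2 + 2/x.
x = 0 is a singular point because the y'-coefficient 2 - 1/x has a pole at x = 0 and the y-coefficient -2 + 2/x has a pole at x = 0.
It is a regular singular point because x P_1(x) = p(x) = 2x - 1 and x^2 P_2(x) = q(x) = -2x^2 + 2x are polynomials, hence analytic at x = 0.
p(0) = -1,  q(0) = 0.
Indicial equation: r(r-1) + p(0) r + q(0) = 0, i.e. r^2 + (p(0) - 1) r + q(0) = 0, i.e. r^2 - 2 r = 0.
Discriminant: (-2)^2 - 4(0) = 4, so r = (2 ± 2)/2.
Solving: r_1 = 2, r_2 = 0.

indicial: r^2 - 2 r = 0; roots r_1 = 2, r_2 = 0


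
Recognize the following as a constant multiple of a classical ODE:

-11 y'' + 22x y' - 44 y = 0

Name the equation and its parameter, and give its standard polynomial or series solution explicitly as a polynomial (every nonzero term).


All three coefficients share the factor -11; dividing through by -11 gives  y'' - 2x y' + 4 y = 0.
This matches the Hermite equation y'' - 2x y' + 2n y = 0 with 2n = 4, so n = 2; the polynomial solution is H_2(x).
With y = sum_k a_k x^k, matching x^k gives (k+2)(k+1) a_{k+2} = 2(k - n) a_k = 2(k - 2) a_k. The right side vanishes at k = 2, so the series with the parity of 2 terminates at degree 2.
Standard normalization: leading coefficient of H_n is 2^n, so a_2 = 2^2 = 4. Work downward with a_k = (k+1)(k+2) a_{k+2} / (2(k - n)):
  a_0 = (1)(2)(4) / (2(0 - 2)) = 8/(-4) = -2
Hence H_2(x) = 4 x^2 - 2.

H_2(x); series = 4 x^2 - 2


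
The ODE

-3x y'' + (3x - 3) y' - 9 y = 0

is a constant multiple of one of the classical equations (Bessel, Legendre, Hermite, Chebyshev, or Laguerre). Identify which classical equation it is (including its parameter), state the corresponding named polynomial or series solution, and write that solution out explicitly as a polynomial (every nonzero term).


All three coefficients share the factor -3; dividing through by -3 gives  x y'' + (1 - x) y' + 3 y = 0.
This matches the Laguerre equation x y'' + (1 - x) y' + n y = 0 with n = 3; the polynomial solution is L_3(x).
With y = sum_k a_k x^k, matching x^k gives (k+1)k a_{k+1} + (k+1) a_{k+1} - k a_k + n a_k = 0, i.e. (k+1)^2 a_{k+1} = (k - n) a_k = (k - 3) a_k. The right side vanishes at k = 3, so the series terminates at degree 3.
Standard normalization L_n(0) = 1 gives a_0 = 1. Work upward with a_{k+1} = (k - 3) a_k / (k+1)^2:
  a_1 = (0 - 3)(1) / 1^2 = -3/1 = -3
  a_2 = (1 - 3)(-3) / 2^2 = 6/4 = 3/2
  a_3 = (2 - 3)(3/2) / 3^2 = (-3/2)/9 = -1/6
Hence L_3(x) = -x^3/6 + 3 x^2/2 - 3 x + 1.

L_3(x); series = -x^3/6 + 3 x^2/2 - 3 x + 1


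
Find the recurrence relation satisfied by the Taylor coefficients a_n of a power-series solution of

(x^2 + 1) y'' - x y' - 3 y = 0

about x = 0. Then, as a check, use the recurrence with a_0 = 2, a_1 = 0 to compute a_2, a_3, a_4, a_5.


Substitute y = sum_n a_n x^n.
(1 + 1 x^2) y'' contributes (n+2)(n+1) a_{n+2} + n(n-1) a_n at x^n.
-x y'(x) contributes -n a_n at x^n.
-3 y(x) contributes -3 a_n at x^n.
Matching x^n: (n+2)(n+1) a_{n+2} + (n(n-1) - n - 3) a_n = 0.
Thus a_{n+2} = (-n(n-1) + n + 3) / ((n+1)(n+2)) * a_n.

Check with a_0 = 2, a_1 = 0 (apply the recurrence for n = 0, 1, 2, 3): a_0 = 2, a_1 = 0, a_2 = 3, a_3 = 0, a_4 = 3/4, a_5 = 0.

a_(n+2) = (-n(n-1) + n + 3) / ((n+1)(n+2)) * a_n; check: a_0 = 2, a_1 = 0, a_2 = 3, a_3 = 0, a_4 = 3/4, a_5 = 0


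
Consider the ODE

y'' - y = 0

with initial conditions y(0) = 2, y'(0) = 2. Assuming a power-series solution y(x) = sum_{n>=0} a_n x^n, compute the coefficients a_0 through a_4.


Ansatz: y(x) = sum_{n>=0} a_n x^n, so y'(x) = sum_{n>=1} n a_n x^(n-1) and y''(x) = sum_{n>=2} n(n-1) a_n x^(n-2).
Substitute into P(x) y'' + Q(x) y' + R(x) y = 0 with P(x) = 1, Q(x) = 0, R(x) = -1, and match powers of x.
Initial conditions: a_0 = 2, a_1 = 2.
Setting the coefficient of each power of x to zero and solving order by order (substituting the coefficients already found):
  x^0: 2 a_2 - a_0 = 0  ->  2 a_2 = a_0 = 2  ->  a_2 = 1
  x^1: 6 a_3 - a_1 = 0  ->  6 a_3 = a_1 = 2  ->  a_3 = 1/3
  x^2: 12 a_4 - a_2 = 0  ->  12 a_4 = a_2 = 1  ->  a_4 = 1/12
Truncated series: y(x) = 2 + 2 x + x^2 + (1/3) x^3 + (1/12) x^4 + O(x^5).

a_0 = 2; a_1 = 2; a_2 = 1; a_3 = 1/3; a_4 = 1/12


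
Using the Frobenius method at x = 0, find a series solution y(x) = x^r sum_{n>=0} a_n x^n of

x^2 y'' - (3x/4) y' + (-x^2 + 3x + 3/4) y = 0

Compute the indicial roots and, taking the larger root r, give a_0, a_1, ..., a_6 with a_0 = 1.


Write in Frobenius form y'' + (p(x)/x) y' + (q(x)/x^2) y = 0:
  p(x) = -3/4,  q(x) = -x^2 + 3x + 3/4.
Indicial equation: r(r-1) + (-3/4) r + (3/4) = 0 -> roots r_1 = 1, r_2 = 3/4.
Take r = r_1 = 1. Let y(x) = x^r sum_{n>=0} a_n x^n with a_0 = 1.
Substitute y = x^r sum a_n x^n and match x^{r+n}. The recurrence is
  D(n) a_n + 3 a_{n-1} - 1 a_{n-2} = 0,  where D(n) = (r+n)(r+n-1) + (-3/4)(r+n) + (3/4).
  a_n = [-3 a_{n-1} + 1 a_{n-2}] / D(n).
Since the indicial polynomial factors as (r - r_1)(r - r_2), D(n) = (r_1 + n - r_1)(r_1 + n - r_2) = n(n + 1/4).
Evaluating step by step (a_0 = 1):
  n = 1: D(1) = 1(1 + 1/4) = 5/4; numerator = -3(1) = -3; a_1 = (-3)/(5/4) = -12/5
  n = 2: D(2) = 2(2 + 1/4) = 9/2; numerator = -3(-12/5) + 1(1) = 41/5; a_2 = (41/5)/(9/2) = 82/45
  n = 3: D(3) = 3(3 + 1/4) = 39/4; numerator = -3(82/45) + 1(-12/5) = -118/15; a_3 = (-118/15)/(39/4) = -472/585
  n = 4: D(4) = 4(4 + 1/4) = 17; numerator = -3(-472/585) + 1(82/45) = 2482/585; a_4 = (2482/585)/(17) = 146/585
  n = 5: D(5) = 5(5 + 1/4) = 105/4; numerator = -3(146/585) + 1(-472/585) = -14/9; a_5 = (-14/9)/(105/4) = -8/135
  n = 6: D(6) = 6(6 + 1/4) = 75/2; numerator = -3(-8/135) + 1(146/585) = 50/117; a_6 = (50/117)/(75/2) = 4/351

r = 1; a_0 = 1; a_1 = -12/5; a_2 = 82/45; a_3 = -472/585; a_4 = 146/585; a_5 = -8/135; a_6 = 4/351


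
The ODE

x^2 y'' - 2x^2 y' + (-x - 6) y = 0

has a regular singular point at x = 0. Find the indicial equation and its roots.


Divide by x^2 to reach normal form y'' + P_1(x) y' + P_2(x) y = 0 with P_1(x) = -2 and P_2(x) = -1/x - 6/x^2.
x = 0 is a singular point because the y-coefficient -1/x - 6/x^2 has a pole at x = 0.
It is a regular singular point because x P_1(x) = p(x) = -2x and x^2 P_2(x) = q(x) = -x - 6 are polynomials, hence analytic at x = 0.
p(0) = 0,  q(0) = -6.
Indicial equation: r(r-1) + p(0) r + q(0) = 0, i.e. r^2 + (p(0) - 1) r + q(0) = 0, i.e. r^2 - 1 r - 6 = 0.
Discriminant: (-1)^2 - 4(-6) = 25, so r = (1 ± 5)/2.
Solving: r_1 = 3, r_2 = -2.

indicial: r^2 - 1 r - 6 = 0; roots r_1 = 3, r_2 = -2


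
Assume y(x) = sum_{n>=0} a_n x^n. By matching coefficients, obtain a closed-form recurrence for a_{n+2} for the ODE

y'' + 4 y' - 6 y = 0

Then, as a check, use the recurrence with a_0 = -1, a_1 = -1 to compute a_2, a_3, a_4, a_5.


Substitute y = sum_n a_n x^n.
y''(x) has coefficient (n+2)(n+1) a_{n+2} at x^n;
4 y'(x) has coefficient 4 (n+1) a_{n+1} at x^n;
-6 y(x) has coefficient -6 a_n at x^n.
Matching x^n: (n+2)(n+1) a_{n+2} + 4 (n+1) a_{n+1} - 6 a_n = 0.
Thus a_{n+2} = [-4 (n+1) a_{n+1} + 6 a_n] / ((n+1)(n+2)).

Check with a_0 = -1, a_1 = -1 (apply the recurrence for n = 0, 1, 2, 3): a_0 = -1, a_1 = -1, a_2 = -1, a_3 = 1/3, a_4 = -5/6, a_5 = 23/30.

a_(n+2) = [-4 (n+1) a_(n+1) + 6 a_n] / ((n+1)(n+2)); check: a_0 = -1, a_1 = -1, a_2 = -1, a_3 = 1/3, a_4 = -5/6, a_5 = 23/30


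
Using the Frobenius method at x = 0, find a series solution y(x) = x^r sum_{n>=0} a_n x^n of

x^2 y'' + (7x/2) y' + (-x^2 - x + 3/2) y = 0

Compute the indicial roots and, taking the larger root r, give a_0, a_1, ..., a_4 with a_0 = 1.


Write in Frobenius form y'' + (p(x)/x) y' + (q(x)/x^2) y = 0:
  p(x) = 7/2,  q(x) = -x^2 - x + 3/2.
Indicial equation: r(r-1) + (7/2) r + (3/2) = 0 -> roots r_1 = -1, r_2 = -3/2.
Take r = r_1 = -1. Let y(x) = x^r sum_{n>=0} a_n x^n with a_0 = 1.
Substitute y = x^r sum a_n x^n and match x^{r+n}. The recurrence is
  D(n) a_n - 1 a_{n-1} - 1 a_{n-2} = 0,  where D(n) = (r+n)(r+n-1) + (7/2)(r+n) + (3/2).
  a_n = [1 a_{n-1} + 1 a_{n-2}] / D(n).
Since the indicial polynomial factors as (r - r_1)(r - r_2), D(n) = (r_1 + n - r_1)(r_1 + n - r_2) = n(n + 1/2).
Evaluating step by step (a_0 = 1):
  n = 1: D(1) = 1(1 + 1/2) = 3/2; numerator = 1(1) = 1; a_1 = (1)/(3/2) = 2/3
  n = 2: D(2) = 2(2 + 1/2) = 5; numerator = 1(2/3) + 1(1) = 5/3; a_2 = (5/3)/(5) = 1/3
  n = 3: D(3) = 3(3 + 1/2) = 21/2; numerator = 1(1/3) + 1(2/3) = 1; a_3 = (1)/(21/2) = 2/21
  n = 4: D(4) = 4(4 + 1/2) = 18; numerator = 1(2/21) + 1(1/3) = 3/7; a_4 = (3/7)/(18) = 1/42

r = -1; a_0 = 1; a_1 = 2/3; a_2 = 1/3; a_3 = 2/21; a_4 = 1/42


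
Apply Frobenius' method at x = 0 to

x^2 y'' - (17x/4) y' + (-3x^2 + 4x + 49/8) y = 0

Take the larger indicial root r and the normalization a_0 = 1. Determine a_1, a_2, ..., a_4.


Write in Frobenius form y'' + (p(x)/x) y' + (q(x)/x^2) y = 0:
  p(x) = -17/4,  q(x) = -3x^2 + 4x + 49/8.
Indicial equation: r(r-1) + (-17/4) r + (49/8) = 0 -> roots r_1 = 7/2, r_2 = 7/4.
Take r = r_1 = 7/2. Let y(x) = x^r sum_{n>=0} a_n x^n with a_0 = 1.
Substitute y = x^r sum a_n x^n and match x^{r+n}. The recurrence is
  D(n) a_n + 4 a_{n-1} - 3 a_{n-2} = 0,  where D(n) = (r+n)(r+n-1) + (-17/4)(r+n) + (49/8).
  a_n = [-4 a_{n-1} + 3 a_{n-2}] / D(n).
Since the indicial polynomial factors as (r - r_1)(r - r_2), D(n) = (r_1 + n - r_1)(r_1 + n - r_2) = n(n + 7/4).
Evaluating step by step (a_0 = 1):
  n = 1: D(1) = 1(1 + 7/4) = 11/4; numerator = -4(1) = -4; a_1 = (-4)/(11/4) = -16/11
  n = 2: D(2) = 2(2 + 7/4) = 15/2; numerator = -4(-16/11) + 3(1) = 97/11; a_2 = (97/11)/(15/2) = 194/165
  n = 3: D(3) = 3(3 + 7/4) = 57/4; numerator = -4(194/165) + 3(-16/11) = -136/15; a_3 = (-136/15)/(57/4) = -544/855
  n = 4: D(4) = 4(4 + 7/4) = 23; numerator = -4(-544/855) + 3(194/165) = 11422/1881; a_4 = (11422/1881)/(23) = 11422/43263

r = 7/2; a_0 = 1; a_1 = -16/11; a_2 = 194/165; a_3 = -544/855; a_4 = 11422/43263


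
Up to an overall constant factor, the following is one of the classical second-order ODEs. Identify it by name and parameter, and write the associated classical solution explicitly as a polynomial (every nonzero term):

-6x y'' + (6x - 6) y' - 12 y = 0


All three coefficients share the factor -6; dividing through by -6 gives  x y'' + (1 - x) y' + 2 y = 0.
This matches the Laguerre equation x y'' + (1 - x) y' + n y = 0 with n = 2; the polynomial solution is L_2(x).
With y = sum_k a_k x^k, matching x^k gives (k+1)k a_{k+1} + (k+1) a_{k+1} - k a_k + n a_k = 0, i.e. (k+1)^2 a_{k+1} = (k - n) a_k = (k - 2) a_k. The right side vanishes at k = 2, so the series terminates at degree 2.
Standard normalization L_n(0) = 1 gives a_0 = 1. Work upward with a_{k+1} = (k - 2) a_k / (k+1)^2:
  a_1 = (0 - 2)(1) / 1^2 = -2/1 = -2
  a_2 = (1 - 2)(-2) / 2^2 = 2/4 = 1/2
Hence L_2(x) = x^2/2 - 2 x + 1.

L_2(x); series = x^2/2 - 2 x + 1


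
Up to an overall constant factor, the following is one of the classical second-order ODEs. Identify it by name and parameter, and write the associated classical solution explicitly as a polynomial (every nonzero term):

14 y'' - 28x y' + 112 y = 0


All three coefficients share the factor 14; dividing through by 14 gives  y'' - 2x y' + 8 y = 0.
This matches the Hermite equation y'' - 2x y' + 2n y = 0 with 2n = 8, so n = 4; the polynomial solution is H_4(x).
With y = sum_k a_k x^k, matching x^k gives (k+2)(k+1) a_{k+2} = 2(k - n) a_k = 2(k - 4) a_k. The right side vanishes at k = 4, so the series with the parity of 4 terminates at degree 4.
Standard normalization: leading coefficient of H_n is 2^n, so a_4 = 2^4 = 16. Work downward with a_k = (k+1)(k+2) a_{k+2} / (2(k - n)):
  a_2 = (3)(4)(16) / (2(2 - 4)) = 192/(-4) = -48
  a_0 = (1)(2)(-48) / (2(0 - 4)) = -96/(-8) = 12
Hence H_4(x) = 16 x^4 - 48 x^2 + 12.

H_4(x); series = 16 x^4 - 48 x^2 + 12


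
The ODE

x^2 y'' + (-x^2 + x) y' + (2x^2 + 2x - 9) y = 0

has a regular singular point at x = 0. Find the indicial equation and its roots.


Divide by x^2 to reach normal form y'' + P_1(x) y' + P_2(x) y = 0 with P_1(x) = -1 + 1/x and P_2(x) = 2 + 2/x - 9/x^2.
x = 0 is a singular point because the y'-coefficient -1 + 1/x has a pole at x = 0 and the y-coefficient 2 + 2/x - 9/x^2 has a pole at x = 0.
It is a regular singular point because x P_1(x) = p(x) = 1 - x and x^2 P_2(x) = q(x) = 2x^2 + 2x - 9 are polynomials, hence analytic at x = 0.
p(0) = 1,  q(0) = -9.
Indicial equation: r(r-1) + p(0) r + q(0) = 0, i.e. r^2 + (p(0) - 1) r + q(0) = 0, i.e. r^2 - 9 = 0.
Discriminant: (0)^2 - 4(-9) = 36, so r = (0 ± 6)/2.
Solving: r_1 = 3, r_2 = -3.

indicial: r^2 - 9 = 0; roots r_1 = 3, r_2 = -3


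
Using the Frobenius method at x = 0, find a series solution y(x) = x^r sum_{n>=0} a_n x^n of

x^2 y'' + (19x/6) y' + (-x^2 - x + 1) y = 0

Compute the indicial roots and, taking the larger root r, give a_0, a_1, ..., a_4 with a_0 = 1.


Write in Frobenius form y'' + (p(x)/x) y' + (q(x)/x^2) y = 0:
  p(x) = 19/6,  q(x) = -x^2 - x + 1.
Indicial equation: r(r-1) + (19/6) r + (1) = 0 -> roots r_1 = -2/3, r_2 = -3/2.
Take r = r_1 = -2/3. Let y(x) = x^r sum_{n>=0} a_n x^n with a_0 = 1.
Substitute y = x^r sum a_n x^n and match x^{r+n}. The recurrence is
  D(n) a_n - 1 a_{n-1} - 1 a_{n-2} = 0,  where D(n) = (r+n)(r+n-1) + (19/6)(r+n) + (1).
  a_n = [1 a_{n-1} + 1 a_{n-2}] / D(n).
Since the indicial polynomial factors as (r - r_1)(r - r_2), D(n) = (r_1 + n - r_1)(r_1 + n - r_2) = n(n + 5/6).
Evaluating step by step (a_0 = 1):
  n = 1: D(1) = 1(1 + 5/6) = 11/6; numerator = 1(1) = 1; a_1 = (1)/(11/6) = 6/11
  n = 2: D(2) = 2(2 + 5/6) = 17/3; numerator = 1(6/11) + 1(1) = 17/11; a_2 = (17/11)/(17/3) = 3/11
  n = 3: D(3) = 3(3 + 5/6) = 23/2; numerator = 1(3/11) + 1(6/11) = 9/11; a_3 = (9/11)/(23/2) = 18/253
  n = 4: D(4) = 4(4 + 5/6) = 58/3; numerator = 1(18/253) + 1(3/11) = 87/253; a_4 = (87/253)/(58/3) = 9/506

r = -2/3; a_0 = 1; a_1 = 6/11; a_2 = 3/11; a_3 = 18/253; a_4 = 9/506


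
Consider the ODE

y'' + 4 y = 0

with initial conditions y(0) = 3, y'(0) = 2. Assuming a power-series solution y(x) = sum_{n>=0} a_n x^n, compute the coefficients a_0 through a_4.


Ansatz: y(x) = sum_{n>=0} a_n x^n, so y'(x) = sum_{n>=1} n a_n x^(n-1) and y''(x) = sum_{n>=2} n(n-1) a_n x^(n-2).
Substitute into P(x) y'' + Q(x) y' + R(x) y = 0 with P(x) = 1, Q(x) = 0, R(x) = 4, and match powers of x.
Initial conditions: a_0 = 3, a_1 = 2.
Setting the coefficient of each power of x to zero and solving order by order (substituting the coefficients already found):
  x^0: 2 a_2 + 4 a_0 = 0  ->  2 a_2 = -4 a_0 = -12  ->  a_2 = -6
  x^1: 6 a_3 + 4 a_1 = 0  ->  6 a_3 = -4 a_1 = -8  ->  a_3 = -4/3
  x^2: 12 a_4 + 4 a_2 = 0  ->  12 a_4 = -4 a_2 = 24  ->  a_4 = 2
Truncated series: y(x) = 3 + 2 x - 6 x^2 - (4/3) x^3 + 2 x^4 + O(x^5).

a_0 = 3; a_1 = 2; a_2 = -6; a_3 = -4/3; a_4 = 2


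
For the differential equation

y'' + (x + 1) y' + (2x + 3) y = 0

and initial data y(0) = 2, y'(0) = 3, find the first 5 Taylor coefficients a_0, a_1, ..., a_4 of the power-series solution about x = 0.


Ansatz: y(x) = sum_{n>=0} a_n x^n, so y'(x) = sum_{n>=1} n a_n x^(n-1) and y''(x) = sum_{n>=2} n(n-1) a_n x^(n-2).
Substitute into P(x) y'' + Q(x) y' + R(x) y = 0 with P(x) = 1, Q(x) = x + 1, R(x) = 2x + 3, and match powers of x.
Initial conditions: a_0 = 2, a_1 = 3.
Setting the coefficient of each power of x to zero and solving order by order (substituting the coefficients already found):
  x^0: 2 a_2 + a_1 + 3 a_0 = 0  ->  2 a_2 = -a_1 - 3 a_0 = -9  ->  a_2 = -9/2
  x^1: 6 a_3 + 2 a_2 + 4 a_1 + 2 a_0 = 0  ->  6 a_3 = -2 a_2 - 4 a_1 - 2 a_0 = -7  ->  a_3 = -7/6
  x^2: 12 a_4 + 3 a_3 + 5 a_2 + 2 a_1 = 0  ->  12 a_4 = -3 a_3 - 5 a_2 - 2 a_1 = 20  ->  a_4 = 5/3
Truncated series: y(x) = 2 + 3 x - (9/2) x^2 - (7/6) x^3 + (5/3) x^4 + O(x^5).

a_0 = 2; a_1 = 3; a_2 = -9/2; a_3 = -7/6; a_4 = 5/3


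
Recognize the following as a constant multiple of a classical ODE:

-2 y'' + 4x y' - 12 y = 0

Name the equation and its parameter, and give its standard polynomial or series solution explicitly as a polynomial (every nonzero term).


All three coefficients share the factor -2; dividing through by -2 gives  y'' - 2x y' + 6 y = 0.
This matches the Hermite equation y'' - 2x y' + 2n y = 0 with 2n = 6, so n = 3; the polynomial solution is H_3(x).
With y = sum_k a_k x^k, matching x^k gives (k+2)(k+1) a_{k+2} = 2(k - n) a_k = 2(k - 3) a_k. The right side vanishes at k = 3, so the series with the parity of 3 terminates at degree 3.
Standard normalization: leading coefficient of H_n is 2^n, so a_3 = 2^3 = 8. Work downward with a_k = (k+1)(k+2) a_{k+2} / (2(k - n)):
  a_1 = (2)(3)(8) / (2(1 - 3)) = 48/(-4) = -12
Hence H_3(x) = 8 x^3 - 12 x.

H_3(x); series = 8 x^3 - 12 x


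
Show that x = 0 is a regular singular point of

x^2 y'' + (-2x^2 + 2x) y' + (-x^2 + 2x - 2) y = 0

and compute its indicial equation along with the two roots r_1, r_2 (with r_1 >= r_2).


Divide by x^2 to reach normal form y'' + P_1(x) y' + P_2(x) y = 0 with P_1(x) = -2 + 2/x and P_2(x) = -1 + 2/x - 2/x^2.
x = 0 is a singular point because the y'-coefficient -2 + 2/x has a pole at x = 0 and the y-coefficient -1 + 2/x - 2/x^2 has a pole at x = 0.
It is a regular singular point because x P_1(x) = p(x) = 2 - 2x and x^2 P_2(x) = q(x) = -x^2 + 2x - 2 are polynomials, hence analytic at x = 0.
p(0) = 2,  q(0) = -2.
Indicial equation: r(r-1) + p(0) r + q(0) = 0, i.e. r^2 + (p(0) - 1) r + q(0) = 0, i.e. r^2 + 1 r - 2 = 0.
Discriminant: (1)^2 - 4(-2) = 9, so r = (-1 ± 3)/2.
Solving: r_1 = 1, r_2 = -2.

indicial: r^2 + 1 r - 2 = 0; roots r_1 = 1, r_2 = -2


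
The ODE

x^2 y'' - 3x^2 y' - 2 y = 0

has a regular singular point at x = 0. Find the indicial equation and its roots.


Divide by x^2 to reach normal form y'' + P_1(x) y' + P_2(x) y = 0 with P_1(x) = -3 and P_2(x) = -2/x^2.
x = 0 is a singular point because the y-coefficient -2/x^2 has a pole at x = 0.
It is a regular singular point because x P_1(x) = p(x) = -3x and x^2 P_2(x) = q(x) = -2 are polynomials, hence analytic at x = 0.
p(0) = 0,  q(0) = -2.
Indicial equation: r(r-1) + p(0) r + q(0) = 0, i.e. r^2 + (p(0) - 1) r + q(0) = 0, i.e. r^2 - 1 r - 2 = 0.
Discriminant: (-1)^2 - 4(-2) = 9, so r = (1 ± 3)/2.
Solving: r_1 = 2, r_2 = -1.

indicial: r^2 - 1 r - 2 = 0; roots r_1 = 2, r_2 = -1


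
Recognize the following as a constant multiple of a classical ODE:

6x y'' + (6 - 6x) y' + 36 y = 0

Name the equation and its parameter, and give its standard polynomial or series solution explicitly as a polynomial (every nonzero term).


All three coefficients share the factor 6; dividing through by 6 gives  x y'' + (1 - x) y' + 6 y = 0.
This matches the Laguerre equation x y'' + (1 - x) y' + n y = 0 with n = 6; the polynomial solution is L_6(x).
With y = sum_k a_k x^k, matching x^k gives (k+1)k a_{k+1} + (k+1) a_{k+1} - k a_k + n a_k = 0, i.e. (k+1)^2 a_{k+1} = (k - n) a_k = (k - 6) a_k. The right side vanishes at k = 6, so the series terminates at degree 6.
Standard normalization L_n(0) = 1 gives a_0 = 1. Work upward with a_{k+1} = (k - 6) a_k / (k+1)^2:
  a_1 = (0 - 6)(1) / 1^2 = -6/1 = -6
  a_2 = (1 - 6)(-6) / 2^2 = 30/4 = 15/2
  a_3 = (2 - 6)(15/2) / 3^2 = -30/9 = -10/3
  a_4 = (3 - 6)(-10/3) / 4^2 = 10/16 = 5/8
  a_5 = (4 - 6)(5/8) / 5^2 = (-5/4)/25 = -1/20
  a_6 = (5 - 6)(-1/20) / 6^2 = (1/20)/36 = 1/720
Hence L_6(x) = x^6/720 - x^5/20 + 5 x^4/8 - 10 x^3/3 + 15 x^2/2 - 6 x + 1.

L_6(x); series = x^6/720 - x^5/20 + 5 x^4/8 - 10 x^3/3 + 15 x^2/2 - 6 x + 1


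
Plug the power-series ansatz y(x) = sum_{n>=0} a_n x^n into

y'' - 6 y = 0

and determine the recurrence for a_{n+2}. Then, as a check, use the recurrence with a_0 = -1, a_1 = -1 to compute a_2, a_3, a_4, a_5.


Substitute y = sum_n a_n x^n into y'' + (const) y = 0.
y''(x) = sum_{n>=0} (n+2)(n+1) a_{n+2} x^n.
The ODE becomes sum_n [(n+2)(n+1) a_{n+2} - 6 a_n] x^n = 0.
Setting each coefficient to zero gives the recurrence:
  (n+2)(n+1) a_{n+2} - 6 a_n = 0,
  a_{n+2} = 6 / ((n+1)(n+2)) a_n.

Check with a_0 = -1, a_1 = -1 (apply the recurrence for n = 0, 1, 2, 3): a_0 = -1, a_1 = -1, a_2 = -3, a_3 = -1, a_4 = -3/2, a_5 = -3/10.

a_{n+2} = 6/((n+1)(n+2)) * a_n; check: a_0 = -1, a_1 = -1, a_2 = -3, a_3 = -1, a_4 = -3/2, a_5 = -3/10
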